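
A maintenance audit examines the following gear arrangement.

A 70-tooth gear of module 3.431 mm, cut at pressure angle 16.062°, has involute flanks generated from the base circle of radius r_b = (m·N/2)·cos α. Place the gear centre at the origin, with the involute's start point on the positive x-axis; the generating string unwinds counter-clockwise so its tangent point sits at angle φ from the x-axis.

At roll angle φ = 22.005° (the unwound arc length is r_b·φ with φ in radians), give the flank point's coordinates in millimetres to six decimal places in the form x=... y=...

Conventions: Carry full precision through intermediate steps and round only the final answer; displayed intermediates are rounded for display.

x=123.596606 y=2.147093

recognized (one wheel, involute flank): single-mesh tooth geometry, m = 3.431, N = 70
pitch radius r_p = m·N/2 = 3.431·70/2 = 120.085000
base radius r_b = r_p·cos α = 120.085000·cos 16.062° = 115.397226
roll angle φ = 22.005° = 0.38405970 rad
x = r_b·(cos φ + φ·sin φ) = 123.596606
y = r_b·(sin φ − φ·cos φ) = 2.147093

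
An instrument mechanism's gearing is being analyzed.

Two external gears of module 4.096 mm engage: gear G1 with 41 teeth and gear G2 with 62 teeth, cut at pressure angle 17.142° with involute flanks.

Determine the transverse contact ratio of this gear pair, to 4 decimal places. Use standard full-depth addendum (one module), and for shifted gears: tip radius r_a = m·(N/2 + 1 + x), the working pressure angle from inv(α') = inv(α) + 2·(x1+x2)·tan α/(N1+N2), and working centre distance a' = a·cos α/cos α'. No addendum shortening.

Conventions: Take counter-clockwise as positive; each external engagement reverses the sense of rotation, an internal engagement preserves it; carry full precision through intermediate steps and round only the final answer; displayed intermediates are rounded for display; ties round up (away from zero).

class = single-mesh tooth geometry [involute pair 41T × 62T, m = 4.096]
base radii: r_b1 = 80.237908, r_b2 = 121.335372
tip radii: r_a1 = 88.064000, r_a2 = 131.072000
no profile shift: α' = α, a' = a
action lengths: √(r_a1²−r_b1²) = 36.292510, √(r_a2²−r_b2²) = 49.574152
base pitch p_b = π·m·cos α = 12.296333
CR = (36.292510 + 49.574152 − 210.944000·sin 17.14200°)/12.296333 = 1.926822
contact ratio ≈ 1.9268

1.9268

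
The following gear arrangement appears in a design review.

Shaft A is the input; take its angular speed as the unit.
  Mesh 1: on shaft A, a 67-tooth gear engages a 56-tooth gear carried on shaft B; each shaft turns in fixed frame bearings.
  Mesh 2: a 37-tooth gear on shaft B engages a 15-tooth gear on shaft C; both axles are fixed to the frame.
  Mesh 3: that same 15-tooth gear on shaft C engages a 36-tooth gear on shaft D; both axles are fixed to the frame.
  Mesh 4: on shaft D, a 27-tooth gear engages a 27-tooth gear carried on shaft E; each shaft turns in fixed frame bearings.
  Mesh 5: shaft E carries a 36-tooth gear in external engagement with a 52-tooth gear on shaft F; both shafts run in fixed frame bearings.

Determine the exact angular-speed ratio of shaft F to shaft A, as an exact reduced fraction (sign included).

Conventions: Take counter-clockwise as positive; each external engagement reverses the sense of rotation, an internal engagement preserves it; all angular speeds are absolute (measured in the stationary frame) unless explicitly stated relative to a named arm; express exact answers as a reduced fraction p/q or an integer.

-2479/2912

class = fixed-axis compound train [5 meshes; 5 ratios multiply, 5 sense flips]
mesh 1 [67T→56T]: running ratio 67/56, sense −
mesh 2 [37T→15T]: running ratio 2479/840, sense +
mesh 3 [15T→36T]: running ratio 2479/2016, sense −
mesh 4 [27T→27T]: running ratio 2479/2016, sense +
mesh 5 [36T→52T]: running ratio 2479/2912, sense −
ω_out/ω_in = -2479/2912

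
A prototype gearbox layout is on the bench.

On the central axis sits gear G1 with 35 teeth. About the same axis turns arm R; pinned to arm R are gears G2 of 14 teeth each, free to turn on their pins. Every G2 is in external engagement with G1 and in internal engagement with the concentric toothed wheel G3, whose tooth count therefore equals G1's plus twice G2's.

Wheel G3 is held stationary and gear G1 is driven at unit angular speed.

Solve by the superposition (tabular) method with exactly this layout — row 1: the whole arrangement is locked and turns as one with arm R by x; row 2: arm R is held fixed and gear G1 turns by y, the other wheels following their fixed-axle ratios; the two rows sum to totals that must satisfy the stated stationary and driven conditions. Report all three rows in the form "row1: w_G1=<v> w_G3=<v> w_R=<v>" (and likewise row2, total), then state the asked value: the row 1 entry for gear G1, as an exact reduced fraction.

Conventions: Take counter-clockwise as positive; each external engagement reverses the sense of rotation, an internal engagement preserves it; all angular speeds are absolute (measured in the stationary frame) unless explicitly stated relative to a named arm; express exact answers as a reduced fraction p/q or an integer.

row1: w_G1=5/14 w_G3=5/14 w_R=5/14
row2: w_G1=9/14 w_G3=-5/14 w_R=0
total: w_G1=1 w_G3=0 w_R=5/14
asked value: 5/14

recognized (axles ride arm R): planetary set, 35/14/63 teeth
row 1: whole set turns with the arm by x
row 2 — arm fixed, fixed-axis ratios: sun y, ring −(35/63)·y, arm 0
boundary: total ω_ring = x − (35/63)·y = 0 and total ω_sun = x + y = 1  ⇒  y = 9/14, x = 5/14
row 2 ring = −(35/63)·9/14 = -5/14
totals (row 1 + row 2): sun 5/14 + 9/14 = 1, ring 5/14 + (-5/14) = 0, arm 5/14 + 0 = 5/14
asked cell (row1, sun) = 5/14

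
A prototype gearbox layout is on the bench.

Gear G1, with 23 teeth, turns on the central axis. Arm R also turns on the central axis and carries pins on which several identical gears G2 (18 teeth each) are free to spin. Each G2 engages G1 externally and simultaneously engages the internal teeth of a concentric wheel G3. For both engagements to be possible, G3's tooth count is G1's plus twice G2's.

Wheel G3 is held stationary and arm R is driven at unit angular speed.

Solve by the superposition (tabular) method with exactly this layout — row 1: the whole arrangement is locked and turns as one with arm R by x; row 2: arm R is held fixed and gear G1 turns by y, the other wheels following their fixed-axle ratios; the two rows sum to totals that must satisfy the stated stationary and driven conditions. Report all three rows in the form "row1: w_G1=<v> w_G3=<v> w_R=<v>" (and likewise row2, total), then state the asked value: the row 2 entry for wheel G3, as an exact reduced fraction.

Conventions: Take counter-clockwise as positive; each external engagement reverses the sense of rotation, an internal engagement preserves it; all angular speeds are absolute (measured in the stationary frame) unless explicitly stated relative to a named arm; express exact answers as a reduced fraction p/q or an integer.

row1: w_G1=1 w_G3=1 w_R=1
row2: w_G1=59/23 w_G3=-1 w_R=0
total: w_G1=82/23 w_G3=0 w_R=1
asked value: -1

planetary set (23T centre, 18T on arm, 59T internal) — Willis relation
row 1 — lock + rotate with arm: ω_sun = ω_ring = ω_arm = x
row 2: sun turns y, ring = −(23/59)·y, arm 0
boundary: total ω_ring = x − (23/59)·y = 0 and total ω_arm = x = 1  ⇒  y = 59/23, x = 1
row 2 ring = −(23/59)·59/23 = -1
totals (row 1 + row 2): sun 1 + 59/23 = 82/23, ring 1 + (-1) = 0, arm 1 + 0 = 1
asked cell (row2, ring) = -1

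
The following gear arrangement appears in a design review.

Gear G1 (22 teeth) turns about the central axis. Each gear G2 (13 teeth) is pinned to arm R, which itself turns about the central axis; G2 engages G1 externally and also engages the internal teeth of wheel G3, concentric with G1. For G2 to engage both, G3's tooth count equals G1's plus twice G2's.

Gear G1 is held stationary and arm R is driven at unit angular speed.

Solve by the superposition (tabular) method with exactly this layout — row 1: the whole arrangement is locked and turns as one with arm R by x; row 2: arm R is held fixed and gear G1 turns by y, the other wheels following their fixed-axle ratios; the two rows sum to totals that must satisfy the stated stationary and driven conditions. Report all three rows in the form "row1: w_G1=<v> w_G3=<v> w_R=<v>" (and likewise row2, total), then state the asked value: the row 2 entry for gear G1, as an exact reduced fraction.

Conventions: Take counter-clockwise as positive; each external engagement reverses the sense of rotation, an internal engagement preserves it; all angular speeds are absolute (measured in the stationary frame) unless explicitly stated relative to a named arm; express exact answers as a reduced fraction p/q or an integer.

recognized (axles ride arm R): planetary set, 22/13/48 teeth
superposition row 1 [locked train]: every member turns x
row 2 (arm held, sun turns y): ω_ring = −(22/48)·y, ω_arm = 0
boundary: total ω_sun = x + y = 0 and total ω_arm = x = 1  ⇒  y = -1, x = 1
row 2 ring = −(22/48)·(-1) = 11/24
totals (row 1 + row 2): sun 1 + (-1) = 0, ring 1 + 11/24 = 35/24, arm 1 + 0 = 1
asked cell (row2, sun) = -1

row1: w_G1=1 w_G3=1 w_R=1
row2: w_G1=-1 w_G3=11/24 w_R=0
total: w_G1=0 w_G3=35/24 w_R=1
asked value: -1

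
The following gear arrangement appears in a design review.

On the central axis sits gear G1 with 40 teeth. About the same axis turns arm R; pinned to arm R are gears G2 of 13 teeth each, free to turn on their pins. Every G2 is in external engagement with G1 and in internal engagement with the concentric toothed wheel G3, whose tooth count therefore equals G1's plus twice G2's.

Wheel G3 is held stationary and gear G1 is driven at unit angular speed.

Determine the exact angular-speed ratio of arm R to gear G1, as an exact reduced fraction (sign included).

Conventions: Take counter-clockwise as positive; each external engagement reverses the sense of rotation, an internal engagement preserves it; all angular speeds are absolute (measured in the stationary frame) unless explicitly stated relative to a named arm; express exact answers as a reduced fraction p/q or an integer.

20/53

recognized (axles ride arm R): planetary set, 40/13/66 teeth
ring teeth: 40 + 2·13 = 66
40(ω_sun−ω_arm) = −66(ω_ring−ω_arm),  ω_ring = 0, ω_sun = 1
40(1−ω_arm) = −66(0−ω_arm)  ⇒  106·ω_arm = 40  ⇒  ω_arm = 20/53
ω_out/ω_in = 20/53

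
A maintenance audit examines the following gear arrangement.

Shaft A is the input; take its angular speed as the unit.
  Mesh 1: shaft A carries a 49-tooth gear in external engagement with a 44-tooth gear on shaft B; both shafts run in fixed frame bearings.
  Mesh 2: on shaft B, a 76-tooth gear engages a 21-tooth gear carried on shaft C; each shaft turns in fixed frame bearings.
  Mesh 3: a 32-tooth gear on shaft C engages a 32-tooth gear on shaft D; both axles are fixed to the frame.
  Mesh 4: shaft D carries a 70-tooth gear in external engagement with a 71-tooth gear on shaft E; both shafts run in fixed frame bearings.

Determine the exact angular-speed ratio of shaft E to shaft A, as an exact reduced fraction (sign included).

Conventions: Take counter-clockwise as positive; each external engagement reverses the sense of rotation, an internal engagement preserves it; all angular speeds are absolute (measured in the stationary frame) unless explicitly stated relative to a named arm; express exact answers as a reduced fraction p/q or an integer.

class = fixed-axis compound train [4 meshes; 4 ratios multiply, 4 sense flips]
mesh 1 [49T→44T]: running ratio 49/44, sense −
mesh 2 [76T→21T]: running ratio 133/33, sense +
mesh 3 [32T→32T]: running ratio 133/33, sense −
mesh 4 [70T→71T]: running ratio 9310/2343, sense +
ω_out/ω_in = 9310/2343

9310/2343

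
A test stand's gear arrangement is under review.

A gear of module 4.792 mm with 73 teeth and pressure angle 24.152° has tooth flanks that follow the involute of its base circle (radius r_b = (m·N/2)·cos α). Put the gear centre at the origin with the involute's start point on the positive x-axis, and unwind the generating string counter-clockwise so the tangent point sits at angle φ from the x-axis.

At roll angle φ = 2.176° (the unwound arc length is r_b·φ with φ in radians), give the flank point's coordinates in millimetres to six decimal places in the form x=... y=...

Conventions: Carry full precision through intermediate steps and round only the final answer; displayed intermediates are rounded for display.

x=159.712172 y=0.002914

recognized (one wheel, involute flank): single-mesh tooth geometry, m = 4.792, N = 73
pitch radius r_p = m·N/2 = 4.792·73/2 = 174.908000
base radius r_b = r_p·cos α = 174.908000·cos 24.152° = 159.597116
roll angle φ = 2.176° = 0.03797836 rad
x = r_b·(cos φ + φ·sin φ) = 159.712172
y = r_b·(sin φ − φ·cos φ) = 0.002914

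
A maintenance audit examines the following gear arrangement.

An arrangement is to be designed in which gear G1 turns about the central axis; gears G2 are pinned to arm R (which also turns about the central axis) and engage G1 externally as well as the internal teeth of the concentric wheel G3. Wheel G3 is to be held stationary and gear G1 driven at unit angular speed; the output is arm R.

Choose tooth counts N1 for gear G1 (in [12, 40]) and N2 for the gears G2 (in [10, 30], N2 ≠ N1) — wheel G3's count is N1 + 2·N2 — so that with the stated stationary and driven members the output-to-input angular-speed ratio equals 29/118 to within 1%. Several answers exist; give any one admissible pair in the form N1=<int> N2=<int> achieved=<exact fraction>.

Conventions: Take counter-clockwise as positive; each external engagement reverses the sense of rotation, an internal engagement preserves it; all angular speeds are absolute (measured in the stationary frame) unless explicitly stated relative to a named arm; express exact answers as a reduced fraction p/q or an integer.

planetary set to be sized for 29/118 (Willis relation)
Willis with ω_ring = 0: ω_arm/ω_sun = N1/(N1+N3); set equal to 29/118  ⇒  N3/N1 = 1/(29/118) − 1 = 89/29
N3 = N1 + 2·N2  ⇒  N2/N1 = (N3/N1 − 1)/2 = (89/29 − 1)/2 = 30/29
smallest multiple with N1 ≥ 12 and N2 ≥ 10: k = 1  ⇒  N1 = 1·29 = 29, N2 = 1·30 = 30 (N1 ≤ 40, N2 ≤ 30, N2 ≠ N1 ✓), N3 = 29 + 2·30 = 89
check: N1/(N1+N3) with N1 = 29, N3 = 89 gives 29/118; |achieved − target| = 0 ≤ 29/11800 ✓

N1=29 N2=30 achieved=29/118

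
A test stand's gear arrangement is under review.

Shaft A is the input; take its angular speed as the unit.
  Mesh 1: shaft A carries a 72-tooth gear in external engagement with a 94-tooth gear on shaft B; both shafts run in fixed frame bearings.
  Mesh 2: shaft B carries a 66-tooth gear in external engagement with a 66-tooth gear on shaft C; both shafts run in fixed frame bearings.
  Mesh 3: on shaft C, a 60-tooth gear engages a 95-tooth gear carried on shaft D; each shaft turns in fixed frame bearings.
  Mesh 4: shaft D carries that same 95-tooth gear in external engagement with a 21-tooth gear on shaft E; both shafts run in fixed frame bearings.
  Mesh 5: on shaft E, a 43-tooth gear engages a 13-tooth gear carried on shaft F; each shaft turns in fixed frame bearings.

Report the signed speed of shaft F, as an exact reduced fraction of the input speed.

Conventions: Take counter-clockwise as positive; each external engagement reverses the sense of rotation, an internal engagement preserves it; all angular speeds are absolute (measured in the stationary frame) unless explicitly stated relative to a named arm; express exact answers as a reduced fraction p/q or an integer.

-30960/4277

5-mesh fixed-axis compound train (all bearings frame-fixed)
mesh 1 [72T→94T]: |ω|/ω_in = 1×72/94 = 36/47, sense flips to −
mesh 2 [66T→66T]: |ω|/ω_in = (36/47)×66/66 = 36/47, sense flips to +
mesh 3 [60T→95T]: |ω|/ω_in = (36/47)×60/95 = 432/893, sense flips to −
mesh 4 [95T→21T]: |ω|/ω_in = (432/893)×95/21 = 720/329, sense flips to +
mesh 5 [43T→13T]: |ω|/ω_in = (720/329)×43/13 = 30960/4277, sense flips to −
signed output speed (× input speed) = -30960/4277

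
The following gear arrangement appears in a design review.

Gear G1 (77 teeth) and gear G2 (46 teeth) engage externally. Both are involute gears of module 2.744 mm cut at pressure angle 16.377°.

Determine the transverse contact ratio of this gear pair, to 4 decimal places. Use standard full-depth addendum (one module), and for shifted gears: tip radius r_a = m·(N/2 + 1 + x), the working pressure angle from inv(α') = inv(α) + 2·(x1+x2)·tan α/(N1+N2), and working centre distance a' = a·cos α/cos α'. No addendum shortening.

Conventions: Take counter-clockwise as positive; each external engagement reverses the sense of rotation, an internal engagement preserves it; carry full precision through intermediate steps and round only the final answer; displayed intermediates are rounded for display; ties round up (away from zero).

recognized (one external pair, fixed centres): single-mesh tooth geometry, m = 2.744, N1 = 77, N2 = 46
base radii: r_b1 = 101.357731, r_b2 = 60.551372
tip radii: r_a1 = 108.388000, r_a2 = 65.856000
no profile shift: α' = α, a' = a
action lengths: √(r_a1²−r_b1²) = 38.400116, √(r_a2²−r_b2²) = 25.894867
base pitch p_b = π·m·cos α = 8.270772
CR = (38.400116 + 25.894867 − 168.756000·sin 16.37700°)/8.270772 = 2.020750
contact ratio ≈ 2.0207

2.0207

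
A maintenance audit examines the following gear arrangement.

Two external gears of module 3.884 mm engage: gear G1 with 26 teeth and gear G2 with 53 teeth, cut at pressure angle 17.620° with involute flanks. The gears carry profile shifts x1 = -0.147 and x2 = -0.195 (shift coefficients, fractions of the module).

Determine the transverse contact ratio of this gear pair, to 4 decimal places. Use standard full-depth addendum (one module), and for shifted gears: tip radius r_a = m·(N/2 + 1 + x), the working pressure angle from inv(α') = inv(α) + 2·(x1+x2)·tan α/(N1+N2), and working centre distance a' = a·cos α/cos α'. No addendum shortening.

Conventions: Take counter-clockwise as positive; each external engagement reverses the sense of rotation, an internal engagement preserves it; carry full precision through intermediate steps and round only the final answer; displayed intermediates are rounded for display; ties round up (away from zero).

topology: single-mesh involute geometry — m = 3.884, 26T/53T pair
base radii: r_b1 = 48.123171, r_b2 = 98.097233
tip radii: r_a1 = 53.805052, r_a2 = 106.052620
inv(α') = inv(17.620°) + 2·(-0.147-0.195)·tan α/(26+53) = 0.00732603  ⇒  α' = 15.88295°
a' = a·cos α / cos α' = 153.4180·cos 17.620°/cos 15.88295° = 152.024269
action lengths: √(r_a1²−r_b1²) = 24.065412, √(r_a2²−r_b2²) = 40.300013
base pitch p_b = π·m·cos α = 11.629492
CR = (24.065412 + 40.300013 − 152.024269·sin 15.88295°)/11.629492 = 1.957134
contact ratio ≈ 1.9571

1.9571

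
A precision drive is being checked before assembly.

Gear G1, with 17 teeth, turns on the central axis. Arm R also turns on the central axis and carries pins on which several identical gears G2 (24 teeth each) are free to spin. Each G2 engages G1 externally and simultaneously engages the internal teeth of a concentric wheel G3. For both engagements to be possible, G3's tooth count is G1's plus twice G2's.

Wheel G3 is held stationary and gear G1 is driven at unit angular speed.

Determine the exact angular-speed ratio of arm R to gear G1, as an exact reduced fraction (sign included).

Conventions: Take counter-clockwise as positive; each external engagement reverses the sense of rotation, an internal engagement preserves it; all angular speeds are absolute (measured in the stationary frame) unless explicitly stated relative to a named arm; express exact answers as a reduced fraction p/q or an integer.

17/82

planetary set (17T centre, 24T on arm, 65T internal) — Willis relation
ring teeth: 17 + 2·24 = 65
17(ω_sun−ω_arm) = −65(ω_ring−ω_arm),  ω_ring = 0, ω_sun = 1
17(1−ω_arm) = −65(0−ω_arm)  ⇒  82·ω_arm = 17  ⇒  ω_arm = 17/82
ω_out/ω_in = 17/82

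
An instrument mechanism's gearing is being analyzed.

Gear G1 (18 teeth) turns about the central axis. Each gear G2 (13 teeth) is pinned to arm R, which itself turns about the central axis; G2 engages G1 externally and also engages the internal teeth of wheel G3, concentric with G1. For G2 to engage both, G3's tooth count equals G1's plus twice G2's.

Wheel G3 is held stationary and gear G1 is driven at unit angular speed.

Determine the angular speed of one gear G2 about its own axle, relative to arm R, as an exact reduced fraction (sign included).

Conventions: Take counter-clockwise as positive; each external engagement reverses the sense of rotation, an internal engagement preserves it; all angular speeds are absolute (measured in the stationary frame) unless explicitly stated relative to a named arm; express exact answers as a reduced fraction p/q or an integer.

-396/403

planetary set (18T centre, 13T on arm, 44T internal) — Willis relation
ring teeth: 18 + 2·13 = 44
18(ω_sun−ω_arm) = −44(ω_ring−ω_arm),  ω_ring = 0, ω_sun = 1
18(1−ω_arm) = −44(0−ω_arm)  ⇒  62·ω_arm = 18  ⇒  ω_arm = 9/31
sun–planet mesh: 18·(1−9/31) = −13·(ω_p−ω_arm)  ⇒  ω_p−ω_arm = -396/403
exact speed ratio = -396/403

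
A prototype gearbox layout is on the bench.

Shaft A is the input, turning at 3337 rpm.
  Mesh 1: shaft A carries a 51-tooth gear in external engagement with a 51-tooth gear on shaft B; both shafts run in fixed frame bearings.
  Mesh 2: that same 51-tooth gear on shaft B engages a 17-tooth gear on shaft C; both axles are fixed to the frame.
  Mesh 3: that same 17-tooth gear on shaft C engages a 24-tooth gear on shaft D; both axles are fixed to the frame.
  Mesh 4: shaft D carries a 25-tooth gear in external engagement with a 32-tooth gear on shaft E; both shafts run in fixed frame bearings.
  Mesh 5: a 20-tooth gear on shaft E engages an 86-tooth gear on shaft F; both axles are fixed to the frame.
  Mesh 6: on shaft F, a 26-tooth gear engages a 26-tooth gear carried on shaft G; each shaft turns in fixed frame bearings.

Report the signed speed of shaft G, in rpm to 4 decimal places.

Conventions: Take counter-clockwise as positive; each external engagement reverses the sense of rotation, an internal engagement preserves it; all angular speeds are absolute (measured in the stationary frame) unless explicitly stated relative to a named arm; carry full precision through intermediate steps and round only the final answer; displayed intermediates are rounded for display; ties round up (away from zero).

class = fixed-axis compound train [6 meshes; 6 ratios multiply, 6 sense flips]
mesh 1 [51T→51T]: ω = 3337.0000×51/51 = 3337.0000 rpm, sense flips to −
mesh 2 [51T→17T]: ω = 3337.0000×51/17 = 10011.0000 rpm, sense flips to +
mesh 3 [17T→24T]: ω = 10011.0000×17/24 = 7091.1250 rpm, sense flips to −
mesh 4 [25T→32T]: ω = 7091.1250×25/32 = 5539.9414 rpm, sense flips to +
mesh 5 [20T→86T]: ω = 5539.9414×20/86 = 1288.3585 rpm, sense flips to −
mesh 6 [26T→26T]: ω = 1288.3585×26/26 = 1288.3585 rpm, sense flips to +
signed output speed = +1288.3585 rpm

+1288.3585 rpm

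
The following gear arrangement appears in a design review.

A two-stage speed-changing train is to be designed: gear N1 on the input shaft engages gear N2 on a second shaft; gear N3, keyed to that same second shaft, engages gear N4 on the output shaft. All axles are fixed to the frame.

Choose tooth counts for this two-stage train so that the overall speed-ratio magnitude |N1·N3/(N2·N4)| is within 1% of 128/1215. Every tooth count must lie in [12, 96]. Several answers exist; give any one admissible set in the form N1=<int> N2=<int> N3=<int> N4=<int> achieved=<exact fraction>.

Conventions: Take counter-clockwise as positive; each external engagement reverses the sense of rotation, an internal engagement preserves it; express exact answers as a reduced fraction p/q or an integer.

N1=16 N2=27 N3=16 N4=90 achieved=128/1215

class = fixed-axis compound train [2-stage, 128/1215 wanted]
target = 128/1215 in lowest terms: an exact hit needs N1·N3 = k·128 and N2·N4 = k·1215 for one integer k, every count in [12, 96]; additionally prefer no 1:1 stage (N1 ≠ N2, N3 ≠ N4)
k = 1: no 1:1-free in-range split of k·128 and k·1215 into factor pairs; take k = 2
k = 2: N1·N3 = 256 = 16·16, N2·N4 = 2430 = 27·90
achieved = 16·16/(27·90) = 128/1215; |achieved − target| = 0 ≤ 32/30375 ✓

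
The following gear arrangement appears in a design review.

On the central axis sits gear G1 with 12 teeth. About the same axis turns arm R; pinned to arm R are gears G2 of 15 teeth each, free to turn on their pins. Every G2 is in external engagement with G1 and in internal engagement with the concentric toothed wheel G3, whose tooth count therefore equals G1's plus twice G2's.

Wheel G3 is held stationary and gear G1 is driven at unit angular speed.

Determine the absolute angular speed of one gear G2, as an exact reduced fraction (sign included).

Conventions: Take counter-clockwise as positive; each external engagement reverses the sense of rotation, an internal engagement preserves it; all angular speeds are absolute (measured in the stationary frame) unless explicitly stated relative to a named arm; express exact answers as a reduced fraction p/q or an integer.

-2/5

recognized (axles ride arm R): planetary set, 12/15/42 teeth
ring teeth: 12 + 2·15 = 42
12(ω_sun−ω_arm) = −42(ω_ring−ω_arm),  ω_ring = 0, ω_sun = 1
12(1−ω_arm) = −42(0−ω_arm)  ⇒  54·ω_arm = 12  ⇒  ω_arm = 2/9
sun–planet mesh: 12·(1−2/9) = −15·(ω_p−ω_arm)  ⇒  ω_p−ω_arm = -28/45
ω_p = 2/9 − 28/45 = -2/5
exact speed ratio = -2/5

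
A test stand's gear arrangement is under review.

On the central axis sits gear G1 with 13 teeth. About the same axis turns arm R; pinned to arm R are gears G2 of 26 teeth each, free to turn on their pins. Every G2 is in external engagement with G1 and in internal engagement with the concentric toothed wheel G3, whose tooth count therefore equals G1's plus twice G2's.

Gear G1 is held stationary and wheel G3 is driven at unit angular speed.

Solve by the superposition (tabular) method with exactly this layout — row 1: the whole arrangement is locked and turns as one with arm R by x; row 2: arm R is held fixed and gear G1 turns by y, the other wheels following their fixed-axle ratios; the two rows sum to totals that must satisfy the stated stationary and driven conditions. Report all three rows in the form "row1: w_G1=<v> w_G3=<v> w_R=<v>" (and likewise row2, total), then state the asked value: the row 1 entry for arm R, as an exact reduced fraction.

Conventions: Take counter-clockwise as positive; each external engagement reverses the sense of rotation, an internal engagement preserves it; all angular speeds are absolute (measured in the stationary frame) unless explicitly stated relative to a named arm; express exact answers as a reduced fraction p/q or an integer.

topology: planetary set — G1 13T / G2 26T / G3 65T, arm = carrier (Willis)
row 1 — lock + rotate with arm: ω_sun = ω_ring = ω_arm = x
row 2 (arm held, sun turns y): ω_ring = −(13/65)·y, ω_arm = 0
boundary: total ω_sun = x + y = 0 and total ω_ring = x − (13/65)·y = 1  ⇒  y = -5/6, x = 5/6
row 2 ring = −(13/65)·(-5/6) = 1/6
totals (row 1 + row 2): sun 5/6 + (-5/6) = 0, ring 5/6 + 1/6 = 1, arm 5/6 + 0 = 5/6
asked cell (row1, arm) = 5/6

row1: w_G1=5/6 w_G3=5/6 w_R=5/6
row2: w_G1=-5/6 w_G3=1/6 w_R=0
total: w_G1=0 w_G3=1 w_R=5/6
asked value: 5/6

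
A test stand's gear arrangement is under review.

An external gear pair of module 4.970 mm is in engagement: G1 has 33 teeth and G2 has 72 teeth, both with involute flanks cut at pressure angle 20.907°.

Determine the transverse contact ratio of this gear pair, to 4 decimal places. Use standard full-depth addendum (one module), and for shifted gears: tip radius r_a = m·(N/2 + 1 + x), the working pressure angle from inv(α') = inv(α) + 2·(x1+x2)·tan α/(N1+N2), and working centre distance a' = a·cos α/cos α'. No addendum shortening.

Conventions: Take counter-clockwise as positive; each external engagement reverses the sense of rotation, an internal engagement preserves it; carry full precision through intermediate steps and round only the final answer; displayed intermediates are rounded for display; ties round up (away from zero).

single-mesh involute tooth geometry (33T engaging 72T at module 4.970)
base radii: r_b1 = 76.605863, r_b2 = 167.140065
tip radii: r_a1 = 86.975000, r_a2 = 183.890000
no profile shift: α' = α, a' = a
action lengths: √(r_a1²−r_b1²) = 41.184856, √(r_a2²−r_b2²) = 76.679402
base pitch p_b = π·m·cos α = 14.585722
CR = (41.184856 + 76.679402 − 260.925000·sin 20.90700°)/14.585722 = 1.697044
contact ratio ≈ 1.6970

1.6970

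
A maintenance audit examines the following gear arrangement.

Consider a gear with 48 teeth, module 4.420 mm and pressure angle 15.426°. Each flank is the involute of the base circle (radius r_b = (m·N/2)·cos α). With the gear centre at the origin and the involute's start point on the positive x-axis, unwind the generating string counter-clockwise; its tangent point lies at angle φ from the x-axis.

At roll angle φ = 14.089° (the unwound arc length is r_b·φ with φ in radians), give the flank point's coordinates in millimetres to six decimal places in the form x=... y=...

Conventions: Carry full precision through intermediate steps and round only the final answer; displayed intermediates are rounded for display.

single-mesh involute tooth geometry (48T wheel at module 4.420)
pitch radius r_p = m·N/2 = 4.420·48/2 = 106.080000
base radius r_b = r_p·cos α = 106.080000·cos 15.426° = 102.258447
roll angle φ = 14.089° = 0.24589944 rad
x = r_b·(cos φ + φ·sin φ) = 105.303476
y = r_b·(sin φ − φ·cos φ) = 0.503758

x=105.303476 y=0.503758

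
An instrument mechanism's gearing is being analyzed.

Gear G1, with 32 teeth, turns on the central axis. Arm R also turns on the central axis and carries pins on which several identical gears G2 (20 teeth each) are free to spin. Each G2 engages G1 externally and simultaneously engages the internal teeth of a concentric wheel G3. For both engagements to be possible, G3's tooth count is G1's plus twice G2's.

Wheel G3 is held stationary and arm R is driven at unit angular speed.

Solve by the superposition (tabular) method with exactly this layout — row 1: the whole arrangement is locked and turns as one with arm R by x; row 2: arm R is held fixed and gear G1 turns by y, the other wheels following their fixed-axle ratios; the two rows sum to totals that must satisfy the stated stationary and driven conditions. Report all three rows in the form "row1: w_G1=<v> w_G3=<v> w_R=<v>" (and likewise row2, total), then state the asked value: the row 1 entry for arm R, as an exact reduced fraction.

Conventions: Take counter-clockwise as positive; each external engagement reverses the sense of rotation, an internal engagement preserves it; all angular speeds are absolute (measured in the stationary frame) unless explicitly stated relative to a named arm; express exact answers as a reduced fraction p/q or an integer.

recognized (axles ride arm R): planetary set, 32/20/72 teeth
row 1: whole set turns with the arm by x
row 2 (arm held, sun turns y): ω_ring = −(32/72)·y, ω_arm = 0
boundary: total ω_ring = x − (32/72)·y = 0 and total ω_arm = x = 1  ⇒  y = 9/4, x = 1
row 2 ring = −(32/72)·9/4 = -1
totals (row 1 + row 2): sun 1 + 9/4 = 13/4, ring 1 + (-1) = 0, arm 1 + 0 = 1
asked cell (row1, arm) = 1

row1: w_G1=1 w_G3=1 w_R=1
row2: w_G1=9/4 w_G3=-1 w_R=0
total: w_G1=13/4 w_G3=0 w_R=1
asked value: 1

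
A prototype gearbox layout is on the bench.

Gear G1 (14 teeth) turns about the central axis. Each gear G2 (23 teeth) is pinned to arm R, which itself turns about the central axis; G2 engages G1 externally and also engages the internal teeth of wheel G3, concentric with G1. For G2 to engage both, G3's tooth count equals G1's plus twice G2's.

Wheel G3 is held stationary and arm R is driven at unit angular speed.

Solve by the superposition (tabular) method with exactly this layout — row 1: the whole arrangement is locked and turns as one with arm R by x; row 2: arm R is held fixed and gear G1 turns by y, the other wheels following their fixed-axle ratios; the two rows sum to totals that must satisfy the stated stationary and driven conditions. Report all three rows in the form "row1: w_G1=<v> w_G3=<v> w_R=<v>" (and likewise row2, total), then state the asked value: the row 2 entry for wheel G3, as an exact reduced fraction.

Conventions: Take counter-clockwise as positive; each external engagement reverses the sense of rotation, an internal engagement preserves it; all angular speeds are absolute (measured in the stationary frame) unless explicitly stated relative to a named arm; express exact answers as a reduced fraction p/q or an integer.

row1: w_G1=1 w_G3=1 w_R=1
row2: w_G1=30/7 w_G3=-1 w_R=0
total: w_G1=37/7 w_G3=0 w_R=1
asked value: -1

planetary set (14T centre, 23T on arm, 60T internal) — Willis relation
row 1 — lock + rotate with arm: ω_sun = ω_ring = ω_arm = x
row 2: sun turns y, ring = −(14/60)·y, arm 0
boundary: total ω_ring = x − (14/60)·y = 0 and total ω_arm = x = 1  ⇒  y = 30/7, x = 1
row 2 ring = −(14/60)·30/7 = -1
totals (row 1 + row 2): sun 1 + 30/7 = 37/7, ring 1 + (-1) = 0, arm 1 + 0 = 1
asked cell (row2, ring) = -1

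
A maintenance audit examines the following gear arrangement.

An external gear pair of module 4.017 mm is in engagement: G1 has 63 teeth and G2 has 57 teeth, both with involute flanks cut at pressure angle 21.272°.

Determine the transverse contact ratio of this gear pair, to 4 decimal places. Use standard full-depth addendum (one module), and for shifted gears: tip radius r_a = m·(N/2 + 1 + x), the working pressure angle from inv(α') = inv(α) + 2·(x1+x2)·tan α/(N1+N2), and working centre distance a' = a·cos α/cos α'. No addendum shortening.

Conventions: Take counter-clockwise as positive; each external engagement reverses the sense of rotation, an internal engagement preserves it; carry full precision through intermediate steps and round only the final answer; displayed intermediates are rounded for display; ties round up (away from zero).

recognized (one external pair, fixed centres): single-mesh tooth geometry, m = 4.017, N1 = 63, N2 = 57
base radii: r_b1 = 117.914464, r_b2 = 106.684515
tip radii: r_a1 = 130.552500, r_a2 = 118.501500
no profile shift: α' = α, a' = a
action lengths: √(r_a1²−r_b1²) = 56.036903, √(r_a2²−r_b2²) = 51.585074
base pitch p_b = π·m·cos α = 11.759975
CR = (56.036903 + 51.585074 − 241.020000·sin 21.27200°)/11.759975 = 1.716068
contact ratio ≈ 1.7161

1.7161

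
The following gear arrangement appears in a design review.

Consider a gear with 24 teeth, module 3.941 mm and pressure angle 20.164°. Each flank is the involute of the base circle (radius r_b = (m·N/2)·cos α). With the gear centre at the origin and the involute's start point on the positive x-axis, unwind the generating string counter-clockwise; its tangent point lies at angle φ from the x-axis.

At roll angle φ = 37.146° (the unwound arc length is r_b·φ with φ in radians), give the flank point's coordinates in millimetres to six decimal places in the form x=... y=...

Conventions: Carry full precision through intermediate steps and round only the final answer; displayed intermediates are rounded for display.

x=52.765459 y=3.865457

topology: single-mesh involute geometry — m = 3.941, N = 24
pitch radius r_p = m·N/2 = 3.941·24/2 = 47.292000
base radius r_b = r_p·cos α = 47.292000·cos 20.164° = 44.393464
roll angle φ = 37.146° = 0.64832000 rad
x = r_b·(cos φ + φ·sin φ) = 52.765459
y = r_b·(sin φ − φ·cos φ) = 3.865457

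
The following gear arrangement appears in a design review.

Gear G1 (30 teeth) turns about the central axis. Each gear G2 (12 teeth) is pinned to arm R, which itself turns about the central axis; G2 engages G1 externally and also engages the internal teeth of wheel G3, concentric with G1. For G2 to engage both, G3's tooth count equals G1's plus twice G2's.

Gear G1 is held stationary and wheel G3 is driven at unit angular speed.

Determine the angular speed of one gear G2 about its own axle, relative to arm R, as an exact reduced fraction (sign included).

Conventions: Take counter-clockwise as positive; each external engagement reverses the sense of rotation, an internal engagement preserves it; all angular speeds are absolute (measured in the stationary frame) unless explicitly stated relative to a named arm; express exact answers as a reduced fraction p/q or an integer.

planetary set (30T centre, 12T on arm, 54T internal) — Willis relation
ring teeth: 30 + 2·12 = 54
30(ω_sun−ω_arm) = −54(ω_ring−ω_arm),  ω_sun = 0, ω_ring = 1
30(0−ω_arm) = −54(1−ω_arm)  ⇒  84·ω_arm = 54  ⇒  ω_arm = 9/14
sun–planet mesh: 30·(0−9/14) = −12·(ω_p−ω_arm)  ⇒  ω_p−ω_arm = 45/28
exact speed ratio = 45/28

45/28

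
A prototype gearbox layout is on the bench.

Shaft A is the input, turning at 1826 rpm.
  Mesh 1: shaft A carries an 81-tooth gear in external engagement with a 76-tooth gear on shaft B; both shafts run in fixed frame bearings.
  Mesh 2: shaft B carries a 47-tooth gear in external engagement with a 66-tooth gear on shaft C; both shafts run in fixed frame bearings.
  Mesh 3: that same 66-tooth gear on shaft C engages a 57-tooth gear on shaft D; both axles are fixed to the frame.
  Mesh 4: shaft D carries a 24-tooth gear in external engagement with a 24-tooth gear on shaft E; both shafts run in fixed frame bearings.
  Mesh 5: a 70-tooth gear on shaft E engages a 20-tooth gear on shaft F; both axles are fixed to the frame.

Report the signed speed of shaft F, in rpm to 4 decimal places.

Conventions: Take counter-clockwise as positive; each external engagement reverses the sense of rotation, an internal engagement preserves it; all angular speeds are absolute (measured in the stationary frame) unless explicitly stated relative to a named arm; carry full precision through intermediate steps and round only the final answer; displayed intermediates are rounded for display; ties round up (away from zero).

-5616.4675 rpm

class = fixed-axis compound train [5 meshes; 5 ratios multiply, 5 sense flips]
mesh 1 [81T→76T]: ω = 1826.0000×81/76 = 1946.1316 rpm, sense flips to −
mesh 2 [47T→66T]: ω = 1946.1316×47/66 = 1385.8816 rpm, sense flips to +
mesh 3 [66T→57T]: ω = 1385.8816×66/57 = 1604.7050 rpm, sense flips to −
mesh 4 [24T→24T]: ω = 1604.7050×24/24 = 1604.7050 rpm, sense flips to +
mesh 5 [70T→20T]: ω = 1604.7050×70/20 = 5616.4675 rpm, sense flips to −
signed output speed = -5616.4675 rpm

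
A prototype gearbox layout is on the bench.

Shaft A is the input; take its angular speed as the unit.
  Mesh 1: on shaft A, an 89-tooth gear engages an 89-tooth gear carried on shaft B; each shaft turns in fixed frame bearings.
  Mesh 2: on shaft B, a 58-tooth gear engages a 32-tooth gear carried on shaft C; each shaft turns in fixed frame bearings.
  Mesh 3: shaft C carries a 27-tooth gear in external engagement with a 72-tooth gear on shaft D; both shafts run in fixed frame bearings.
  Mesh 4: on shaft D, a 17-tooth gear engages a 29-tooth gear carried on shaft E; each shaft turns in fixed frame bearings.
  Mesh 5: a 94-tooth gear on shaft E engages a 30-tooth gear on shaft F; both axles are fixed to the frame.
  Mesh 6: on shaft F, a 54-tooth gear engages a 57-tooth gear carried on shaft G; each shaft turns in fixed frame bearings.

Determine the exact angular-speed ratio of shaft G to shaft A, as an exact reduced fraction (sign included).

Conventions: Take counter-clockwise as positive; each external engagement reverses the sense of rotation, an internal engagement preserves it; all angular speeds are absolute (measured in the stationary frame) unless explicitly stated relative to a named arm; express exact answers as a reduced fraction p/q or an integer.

class = fixed-axis compound train [6 meshes; 6 ratios multiply, 6 sense flips]
mesh 1 [89T→89T]: running ratio 1, sense −
mesh 2 [58T→32T]: running ratio 29/16, sense +
mesh 3 [27T→72T]: running ratio 87/128, sense −
mesh 4 [17T→29T]: running ratio 51/128, sense +
mesh 5 [94T→30T]: running ratio 799/640, sense −
mesh 6 [54T→57T]: running ratio 7191/6080, sense +
ω_out/ω_in = 7191/6080

7191/6080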